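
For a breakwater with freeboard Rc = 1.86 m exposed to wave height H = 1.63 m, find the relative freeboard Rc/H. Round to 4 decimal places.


Relative freeboard = Rc / H
= 1.86 / 1.63
= 1.1411

1.1411


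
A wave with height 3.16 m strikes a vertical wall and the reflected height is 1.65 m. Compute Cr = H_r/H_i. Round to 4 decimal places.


Cr = H_r / H_i
Cr = 1.65 / 3.16
Cr = 0.5222

0.5222


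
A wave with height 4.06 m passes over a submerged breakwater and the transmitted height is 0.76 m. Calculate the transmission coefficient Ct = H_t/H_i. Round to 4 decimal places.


Ct = H_t / H_i
Ct = 0.76 / 4.06
Ct = 0.1872

0.1872


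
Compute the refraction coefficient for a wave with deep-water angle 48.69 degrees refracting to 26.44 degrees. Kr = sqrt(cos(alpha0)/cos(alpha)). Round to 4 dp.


Kr = sqrt(cos(alpha0) / cos(alpha))
cos(48.69) = 0.660133
cos(26.44) = 0.895401
Kr = sqrt(0.660133 / 0.895401)
Kr = sqrt(0.737248)
Kr = 0.8586

0.8586


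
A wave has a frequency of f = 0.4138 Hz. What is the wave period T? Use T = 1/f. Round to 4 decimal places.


T = 1 / f
T = 1 / 0.4138
T = 2.4166 s

2.4166


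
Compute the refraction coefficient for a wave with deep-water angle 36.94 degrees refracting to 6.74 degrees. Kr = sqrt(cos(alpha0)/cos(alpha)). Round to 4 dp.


Kr = sqrt(cos(alpha0) / cos(alpha))
cos(36.94) = 0.799265
cos(6.74) = 0.993089
Kr = sqrt(0.799265 / 0.993089)
Kr = sqrt(0.804827)
Kr = 0.8971

0.8971


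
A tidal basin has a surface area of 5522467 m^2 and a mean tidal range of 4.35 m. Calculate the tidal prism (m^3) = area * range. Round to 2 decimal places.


Tidal prism = Area * Tidal range
P = 5522467 * 4.35
P = 24022731.45 m^3

24022731.45


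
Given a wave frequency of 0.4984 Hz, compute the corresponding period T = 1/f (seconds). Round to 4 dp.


T = 1 / f
T = 1 / 0.4984
T = 2.0064 s

2.0064


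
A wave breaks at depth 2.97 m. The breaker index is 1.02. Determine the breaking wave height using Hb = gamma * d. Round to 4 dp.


Hb = gamma * d
Hb = 1.02 * 2.97
Hb = 3.0294 m

3.0294


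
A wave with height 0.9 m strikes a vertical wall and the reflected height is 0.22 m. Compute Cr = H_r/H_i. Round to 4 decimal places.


Cr = H_r / H_i
Cr = 0.22 / 0.9
Cr = 0.2444

0.2444


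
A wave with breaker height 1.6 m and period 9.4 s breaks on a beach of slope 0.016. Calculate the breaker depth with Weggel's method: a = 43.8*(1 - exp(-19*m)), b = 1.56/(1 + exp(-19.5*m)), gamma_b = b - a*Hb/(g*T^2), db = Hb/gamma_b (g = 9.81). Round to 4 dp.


a = 43.8 * (1 - exp(-19 * m))
exp(-19 * 0.016) = exp(-0.3040) = 0.737861
a = 43.8 * (1 - 0.737861) = 11.481694
b = 1.56 / (1 + exp(-19.5 * m))
exp(-19.5 * 0.016) = exp(-0.3120) = 0.731982
b = 1.56 / (1 + 0.731982) = 0.900702
Hb / (g * T^2) = 1.6 / (9.81 * 9.4^2) = 1.6 / 866.8116 = 0.00184585
gamma_b = b - a * Hb/(g*T^2) = 0.900702 - 11.481694 * 0.00184585 = 0.879509
db = Hb / gamma_b = 1.6 / 0.879509
db = 1.8192 m

1.8192


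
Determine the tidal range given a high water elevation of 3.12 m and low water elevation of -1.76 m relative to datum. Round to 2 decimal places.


Tidal range = High water - Low water
Tidal range = 3.12 - (-1.76)
Tidal range = 4.88 m

4.88


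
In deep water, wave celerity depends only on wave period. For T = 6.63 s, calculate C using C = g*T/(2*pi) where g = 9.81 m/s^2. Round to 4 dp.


We use the deep-water celerity formula:
C = g * T / (2 * pi)
C = 9.81 * 6.63 / (2 * 3.14159...)
C = 65.040300 / 6.283185
C = 10.3515 m/s

10.3515


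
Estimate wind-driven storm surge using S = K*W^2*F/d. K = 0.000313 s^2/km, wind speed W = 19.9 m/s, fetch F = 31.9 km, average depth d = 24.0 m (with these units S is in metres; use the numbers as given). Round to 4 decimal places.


S = K * W^2 * F / d
W^2 = 19.9^2 = 396.01
S = 0.000313 * 396.01 * 31.9 / 24.0
Numerator = 0.000313 * 396.01 * 31.9 = 3.954041
S = 3.954041 / 24.0 = 0.1648 m

0.1648


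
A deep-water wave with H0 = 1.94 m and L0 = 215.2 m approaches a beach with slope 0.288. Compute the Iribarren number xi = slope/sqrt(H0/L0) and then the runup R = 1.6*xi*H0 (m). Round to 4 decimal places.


xi = slope / sqrt(H0/L0)
H0/L0 = 1.94/215.2 = 0.009015
sqrt(0.009015) = 0.094947
xi = 0.288 / 0.094947 = 3.033282
R = 1.6 * xi * H0 = 1.6 * 3.033282 * 1.94
R = 9.4153 m

9.4153


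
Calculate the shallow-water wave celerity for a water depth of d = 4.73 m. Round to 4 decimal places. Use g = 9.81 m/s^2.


Using the shallow-water approximation:
C = sqrt(g * d) = sqrt(9.81 * 4.73)
C = sqrt(46.4013)
C = 6.8118 m/s

6.8118


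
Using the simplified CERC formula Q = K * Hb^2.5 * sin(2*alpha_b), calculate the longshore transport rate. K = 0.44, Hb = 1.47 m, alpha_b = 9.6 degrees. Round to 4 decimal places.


Q = K * Hb^2.5 * sin(2 * alpha_b)
Hb^2.5 = 1.47^2.5 = 2.619952
sin(2 * 9.6) = sin(19.2) = 0.328867
Q = 0.44 * 2.619952 * 0.328867
Q = 0.3791 m^3/s

0.3791


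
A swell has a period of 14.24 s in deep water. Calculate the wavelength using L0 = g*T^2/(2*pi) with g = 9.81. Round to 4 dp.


L0 = g * T^2 / (2 * pi)
L0 = 9.81 * 14.24^2 / (2 * pi)
L0 = 9.81 * 202.7776 / 6.28319
L0 = 1989.2483 / 6.28319
L0 = 316.5987 m

316.5987


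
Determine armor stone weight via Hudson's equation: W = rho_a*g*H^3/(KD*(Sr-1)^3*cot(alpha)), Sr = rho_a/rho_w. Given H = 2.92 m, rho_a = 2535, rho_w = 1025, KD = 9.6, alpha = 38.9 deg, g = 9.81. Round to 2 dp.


Sr = rho_a / rho_w = 2535 / 1025 = 2.473171
(Sr - 1) = 1.473171
(Sr - 1)^3 = 3.197122
cot(38.9) = 1 / tan(38.9) = 1 / 0.806898 = 1.239314
Numerator = 2535 * 9.81 * 2.92^3 = 619149.4984
Denominator = 9.6 * 3.197122 * 1.239314 = 38.037476
W = 619149.4984 / 38.037476
W = 16277.36 N

16277.36


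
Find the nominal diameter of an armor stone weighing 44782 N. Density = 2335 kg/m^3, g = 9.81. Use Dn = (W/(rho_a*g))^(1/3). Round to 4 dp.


V = W / (rho_a * g)
V = 44782 / (2335 * 9.81)
V = 44782 / 22906.35
V = 1.955004 m^3
Dn = V^(1/3) = 1.955004^(1/3)
Dn = 1.2504 m

1.2504


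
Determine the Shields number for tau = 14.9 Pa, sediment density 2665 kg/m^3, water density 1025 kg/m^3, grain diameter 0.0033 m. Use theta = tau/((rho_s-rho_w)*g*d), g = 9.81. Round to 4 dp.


theta = tau / ((rho_s - rho_w) * g * d)
rho_s - rho_w = 2665 - 1025 = 1640
Denominator = 1640 * 9.81 * 0.0033 = 53.091720
theta = 14.9 / 53.091720
theta = 0.2806

0.2806


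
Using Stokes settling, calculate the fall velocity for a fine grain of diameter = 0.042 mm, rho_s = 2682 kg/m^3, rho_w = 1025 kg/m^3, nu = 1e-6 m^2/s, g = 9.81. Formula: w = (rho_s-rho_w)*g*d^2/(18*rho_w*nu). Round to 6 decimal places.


w = (rho_s - rho_w) * g * d^2 / (18 * rho_w * nu)
d = 0.042 mm = 0.000042 m
rho_s - rho_w = 2682 - 1025 = 1657
Numerator = 1657 * 9.81 * (0.000042)^2 = 0.000028674120
Denominator = 18 * 1025 * 1e-6 = 0.018450
w = 0.001554 m/s

0.001554


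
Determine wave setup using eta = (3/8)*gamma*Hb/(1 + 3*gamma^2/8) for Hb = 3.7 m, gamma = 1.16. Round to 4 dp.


eta = (3/8) * gamma * Hb / (1 + 3*gamma^2/8)
Numerator = (3/8) * 1.16 * 3.7 = 1.609500
Denominator = 1 + 3*1.16^2/8 = 1 + 0.504600 = 1.504600
eta = 1.609500 / 1.504600
eta = 1.0697 m

1.0697


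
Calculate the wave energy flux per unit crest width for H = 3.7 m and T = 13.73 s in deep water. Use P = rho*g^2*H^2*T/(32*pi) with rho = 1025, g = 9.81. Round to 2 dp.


P = rho * g^2 * H^2 * T / (32 * pi)
P = 1025 * 9.81^2 * 3.7^2 * 13.73 / (32 * pi)
P = 1025 * 96.2361 * 13.6900 * 13.73 / 100.53096
P = 184431.89 W/m

184431.89


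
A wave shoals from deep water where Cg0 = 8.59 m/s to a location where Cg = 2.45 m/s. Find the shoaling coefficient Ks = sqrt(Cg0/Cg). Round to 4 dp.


Ks = sqrt(Cg0 / Cg)
Ks = sqrt(8.59 / 2.45)
Ks = sqrt(3.5061)
Ks = 1.8725

1.8725


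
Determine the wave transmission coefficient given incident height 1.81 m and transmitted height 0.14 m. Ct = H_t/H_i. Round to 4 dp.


Ct = H_t / H_i
Ct = 0.14 / 1.81
Ct = 0.0773

0.0773


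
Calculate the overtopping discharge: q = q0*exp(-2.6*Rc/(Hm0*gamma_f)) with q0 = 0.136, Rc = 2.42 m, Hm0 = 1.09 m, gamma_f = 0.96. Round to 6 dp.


q = q0 * exp(-2.6 * Rc / (Hm0 * gamma_f))
Exponent = -2.6 * 2.42 / (1.09 * 0.96)
= -2.6 * 2.42 / 1.0464
= -6.012997
exp(-6.012997) = 0.002447
q = 0.136 * 0.002447
q = 0.000333 m^3/s/m

0.000333


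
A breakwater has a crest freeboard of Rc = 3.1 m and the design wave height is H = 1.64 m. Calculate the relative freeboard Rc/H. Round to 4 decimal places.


Relative freeboard = Rc / H
= 3.1 / 1.64
= 1.8902

1.8902


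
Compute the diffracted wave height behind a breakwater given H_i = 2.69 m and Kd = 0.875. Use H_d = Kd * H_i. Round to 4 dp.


H_d = Kd * H_i
H_d = 0.875 * 2.69
H_d = 2.3538 m

2.3538


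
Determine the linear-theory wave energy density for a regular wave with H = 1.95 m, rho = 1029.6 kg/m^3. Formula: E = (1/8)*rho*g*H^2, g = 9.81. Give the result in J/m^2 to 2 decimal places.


E = (1/8) * rho * g * H^2
E = (1/8) * 1029.6 * 9.81 * 1.95^2
E = 0.125 * 1029.6 * 9.81 * 3.8025
E = 4800.83 J/m^2

4800.83


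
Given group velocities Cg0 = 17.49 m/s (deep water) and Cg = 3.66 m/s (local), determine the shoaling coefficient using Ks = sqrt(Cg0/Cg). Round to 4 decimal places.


Ks = sqrt(Cg0 / Cg)
Ks = sqrt(17.49 / 3.66)
Ks = sqrt(4.7787)
Ks = 2.1860

2.1860


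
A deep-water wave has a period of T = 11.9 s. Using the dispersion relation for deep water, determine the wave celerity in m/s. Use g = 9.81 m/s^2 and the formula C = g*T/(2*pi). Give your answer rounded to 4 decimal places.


We use the deep-water celerity formula:
C = g * T / (2 * pi)
C = 9.81 * 11.9 / (2 * 3.14159...)
C = 116.739000 / 6.283185
C = 18.5796 m/s

18.5796


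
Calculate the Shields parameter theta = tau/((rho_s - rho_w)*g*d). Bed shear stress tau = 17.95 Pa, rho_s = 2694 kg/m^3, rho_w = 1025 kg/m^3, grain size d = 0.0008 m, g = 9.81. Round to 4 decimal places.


theta = tau / ((rho_s - rho_w) * g * d)
rho_s - rho_w = 2694 - 1025 = 1669
Denominator = 1669 * 9.81 * 0.0008 = 13.098312
theta = 17.95 / 13.098312
theta = 1.3704

1.3704


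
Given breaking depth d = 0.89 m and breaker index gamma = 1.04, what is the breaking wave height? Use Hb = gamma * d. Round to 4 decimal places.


Hb = gamma * d
Hb = 1.04 * 0.89
Hb = 0.9256 m

0.9256


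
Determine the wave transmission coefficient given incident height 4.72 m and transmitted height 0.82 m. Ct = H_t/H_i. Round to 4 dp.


Ct = H_t / H_i
Ct = 0.82 / 4.72
Ct = 0.1737

0.1737


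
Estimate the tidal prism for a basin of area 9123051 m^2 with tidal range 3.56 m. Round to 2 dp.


Tidal prism = Area * Tidal range
P = 9123051 * 3.56
P = 32478061.56 m^3

32478061.56


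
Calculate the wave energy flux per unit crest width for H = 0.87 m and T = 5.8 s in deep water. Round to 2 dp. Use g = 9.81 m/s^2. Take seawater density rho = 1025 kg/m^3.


P = rho * g^2 * H^2 * T / (32 * pi)
P = 1025 * 9.81^2 * 0.87^2 * 5.8 / (32 * pi)
P = 1025 * 96.2361 * 0.7569 * 5.8 / 100.53096
P = 4307.53 W/m

4307.53


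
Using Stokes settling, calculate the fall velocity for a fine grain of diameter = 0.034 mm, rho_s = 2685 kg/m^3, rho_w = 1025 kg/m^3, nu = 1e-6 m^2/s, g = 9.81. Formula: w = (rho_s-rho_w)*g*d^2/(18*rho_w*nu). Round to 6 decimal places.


w = (rho_s - rho_w) * g * d^2 / (18 * rho_w * nu)
d = 0.034 mm = 0.000034 m
rho_s - rho_w = 2685 - 1025 = 1660
Numerator = 1660 * 9.81 * (0.000034)^2 = 0.000018824998
Denominator = 18 * 1025 * 1e-6 = 0.018450
w = 0.001020 m/s

0.001020


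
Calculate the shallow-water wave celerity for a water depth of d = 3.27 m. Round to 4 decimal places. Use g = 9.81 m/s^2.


Using the shallow-water approximation:
C = sqrt(g * d) = sqrt(9.81 * 3.27)
C = sqrt(32.0787)
C = 5.6638 m/s

5.6638


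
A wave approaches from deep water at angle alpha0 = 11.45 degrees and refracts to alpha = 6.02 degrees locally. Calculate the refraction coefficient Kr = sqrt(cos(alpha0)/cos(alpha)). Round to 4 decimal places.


Kr = sqrt(cos(alpha0) / cos(alpha))
cos(11.45) = 0.980098
cos(6.02) = 0.994485
Kr = sqrt(0.980098 / 0.994485)
Kr = sqrt(0.985533)
Kr = 0.9927

0.9927


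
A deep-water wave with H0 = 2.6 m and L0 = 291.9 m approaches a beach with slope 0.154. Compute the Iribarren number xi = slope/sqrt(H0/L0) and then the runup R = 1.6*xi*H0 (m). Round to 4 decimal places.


xi = slope / sqrt(H0/L0)
H0/L0 = 2.6/291.9 = 0.008907
sqrt(0.008907) = 0.094378
xi = 0.154 / 0.094378 = 1.631741
R = 1.6 * xi * H0 = 1.6 * 1.631741 * 2.6
R = 6.7880 m

6.7880


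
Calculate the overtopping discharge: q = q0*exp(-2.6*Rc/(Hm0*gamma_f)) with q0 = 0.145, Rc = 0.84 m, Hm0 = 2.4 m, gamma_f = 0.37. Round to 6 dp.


q = q0 * exp(-2.6 * Rc / (Hm0 * gamma_f))
Exponent = -2.6 * 0.84 / (2.4 * 0.37)
= -2.6 * 0.84 / 0.8880
= -2.459459
exp(-2.459459) = 0.085481
q = 0.145 * 0.085481
q = 0.012395 m^3/s/m

0.012395


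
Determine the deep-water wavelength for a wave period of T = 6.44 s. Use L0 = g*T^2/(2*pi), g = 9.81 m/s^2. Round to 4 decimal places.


L0 = g * T^2 / (2 * pi)
L0 = 9.81 * 6.44^2 / (2 * pi)
L0 = 9.81 * 41.4736 / 6.28319
L0 = 406.8560 / 6.28319
L0 = 64.7531 m

64.7531


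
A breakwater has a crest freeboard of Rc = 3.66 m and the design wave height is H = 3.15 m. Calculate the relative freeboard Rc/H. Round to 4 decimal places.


Relative freeboard = Rc / H
= 3.66 / 3.15
= 1.1619

1.1619


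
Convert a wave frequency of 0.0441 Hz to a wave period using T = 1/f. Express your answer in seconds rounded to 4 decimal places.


T = 1 / f
T = 1 / 0.0441
T = 22.6757 s

22.6757


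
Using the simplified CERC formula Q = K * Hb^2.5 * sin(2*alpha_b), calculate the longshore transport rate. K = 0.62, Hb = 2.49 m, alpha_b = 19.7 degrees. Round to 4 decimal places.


Q = K * Hb^2.5 * sin(2 * alpha_b)
Hb^2.5 = 2.49^2.5 = 9.783593
sin(2 * 19.7) = sin(39.4) = 0.634731
Q = 0.62 * 9.783593 * 0.634731
Q = 3.8502 m^3/s

3.8502


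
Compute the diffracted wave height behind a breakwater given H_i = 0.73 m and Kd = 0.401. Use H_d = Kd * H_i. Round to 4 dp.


H_d = Kd * H_i
H_d = 0.401 * 0.73
H_d = 0.2927 m

0.2927


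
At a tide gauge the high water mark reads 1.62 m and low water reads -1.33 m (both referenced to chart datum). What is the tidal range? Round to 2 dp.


Tidal range = High water - Low water
Tidal range = 1.62 - (-1.33)
Tidal range = 2.95 m

2.95


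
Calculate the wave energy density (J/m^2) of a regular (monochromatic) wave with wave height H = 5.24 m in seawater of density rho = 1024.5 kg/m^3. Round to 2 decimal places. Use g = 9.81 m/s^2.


E = (1/8) * rho * g * H^2
E = (1/8) * 1024.5 * 9.81 * 5.24^2
E = 0.125 * 1024.5 * 9.81 * 27.4576
E = 34494.79 J/m^2

34494.79


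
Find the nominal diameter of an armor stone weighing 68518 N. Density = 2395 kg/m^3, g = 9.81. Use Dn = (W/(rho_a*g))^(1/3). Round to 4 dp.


V = W / (rho_a * g)
V = 68518 / (2395 * 9.81)
V = 68518 / 23494.95
V = 2.916286 m^3
Dn = V^(1/3) = 2.916286^(1/3)
Dn = 1.4287 m

1.4287


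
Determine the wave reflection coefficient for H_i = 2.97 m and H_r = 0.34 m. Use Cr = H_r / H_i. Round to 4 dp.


Cr = H_r / H_i
Cr = 0.34 / 2.97
Cr = 0.1145

0.1145


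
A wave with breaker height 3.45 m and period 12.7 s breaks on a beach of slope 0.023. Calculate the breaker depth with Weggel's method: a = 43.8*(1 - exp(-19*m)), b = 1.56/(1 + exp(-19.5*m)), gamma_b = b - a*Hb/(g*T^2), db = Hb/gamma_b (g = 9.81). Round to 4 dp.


a = 43.8 * (1 - exp(-19 * m))
exp(-19 * 0.023) = exp(-0.4370) = 0.645971
a = 43.8 * (1 - 0.645971) = 15.506451
b = 1.56 / (1 + exp(-19.5 * m))
exp(-19.5 * 0.023) = exp(-0.4485) = 0.638585
b = 1.56 / (1 + 0.638585) = 0.952041
Hb / (g * T^2) = 3.45 / (9.81 * 12.7^2) = 3.45 / 1582.2549 = 0.00218043
gamma_b = b - a * Hb/(g*T^2) = 0.952041 - 15.506451 * 0.00218043 = 0.918230
db = Hb / gamma_b = 3.45 / 0.918230
db = 3.7572 m

3.7572


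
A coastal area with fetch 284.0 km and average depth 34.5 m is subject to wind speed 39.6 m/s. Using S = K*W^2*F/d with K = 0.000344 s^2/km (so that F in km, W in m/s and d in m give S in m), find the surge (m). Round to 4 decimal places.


S = K * W^2 * F / d
W^2 = 39.6^2 = 1568.16
S = 0.000344 * 1568.16 * 284.0 / 34.5
Numerator = 0.000344 * 1568.16 * 284.0 = 153.202959
S = 153.202959 / 34.5 = 4.4407 m

4.4407


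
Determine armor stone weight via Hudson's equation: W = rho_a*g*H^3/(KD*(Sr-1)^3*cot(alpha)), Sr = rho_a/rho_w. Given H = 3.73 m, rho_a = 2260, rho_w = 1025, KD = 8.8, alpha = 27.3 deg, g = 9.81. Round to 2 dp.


Sr = rho_a / rho_w = 2260 / 1025 = 2.204878
(Sr - 1) = 1.204878
(Sr - 1)^3 = 1.749159
cot(27.3) = 1 / tan(27.3) = 1 / 0.516138 = 1.937465
Numerator = 2260 * 9.81 * 3.73^3 = 1150545.8810
Denominator = 8.8 * 1.749159 * 1.937465 = 29.822614
W = 1150545.8810 / 29.822614
W = 38579.65 N

38579.65


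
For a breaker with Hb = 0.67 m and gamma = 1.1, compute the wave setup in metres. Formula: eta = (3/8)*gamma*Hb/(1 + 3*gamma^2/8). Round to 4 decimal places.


eta = (3/8) * gamma * Hb / (1 + 3*gamma^2/8)
Numerator = (3/8) * 1.1 * 0.67 = 0.276375
Denominator = 1 + 3*1.1^2/8 = 1 + 0.453750 = 1.453750
eta = 0.276375 / 1.453750
eta = 0.1901 m

0.1901


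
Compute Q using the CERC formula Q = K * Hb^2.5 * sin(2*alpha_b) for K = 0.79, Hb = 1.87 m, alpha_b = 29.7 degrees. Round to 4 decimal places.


Q = K * Hb^2.5 * sin(2 * alpha_b)
Hb^2.5 = 1.87^2.5 = 4.781939
sin(2 * 29.7) = sin(59.4) = 0.860742
Q = 0.79 * 4.781939 * 0.860742
Q = 3.2517 m^3/s

3.2517


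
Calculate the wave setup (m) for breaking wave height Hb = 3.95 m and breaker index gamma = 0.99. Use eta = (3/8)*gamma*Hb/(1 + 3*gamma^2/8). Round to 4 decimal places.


eta = (3/8) * gamma * Hb / (1 + 3*gamma^2/8)
Numerator = (3/8) * 0.99 * 3.95 = 1.466437
Denominator = 1 + 3*0.99^2/8 = 1 + 0.367538 = 1.367538
eta = 1.466437 / 1.367538
eta = 1.0723 m

1.0723


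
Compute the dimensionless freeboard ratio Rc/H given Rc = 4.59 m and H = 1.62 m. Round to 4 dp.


Relative freeboard = Rc / H
= 4.59 / 1.62
= 2.8333

2.8333


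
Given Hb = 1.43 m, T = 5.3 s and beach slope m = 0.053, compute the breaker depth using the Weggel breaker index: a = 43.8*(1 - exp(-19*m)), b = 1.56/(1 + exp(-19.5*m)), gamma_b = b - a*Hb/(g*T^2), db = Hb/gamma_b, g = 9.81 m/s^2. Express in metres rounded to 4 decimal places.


a = 43.8 * (1 - exp(-19 * m))
exp(-19 * 0.053) = exp(-1.0070) = 0.365313
a = 43.8 * (1 - 0.365313) = 27.799278
b = 1.56 / (1 + exp(-19.5 * m))
exp(-19.5 * 0.053) = exp(-1.0335) = 0.355760
b = 1.56 / (1 + 0.355760) = 1.150646
Hb / (g * T^2) = 1.43 / (9.81 * 5.3^2) = 1.43 / 275.5629 = 0.00518938
gamma_b = b - a * Hb/(g*T^2) = 1.150646 - 27.799278 * 0.00518938 = 1.006385
db = Hb / gamma_b = 1.43 / 1.006385
db = 1.4209 m

1.4209


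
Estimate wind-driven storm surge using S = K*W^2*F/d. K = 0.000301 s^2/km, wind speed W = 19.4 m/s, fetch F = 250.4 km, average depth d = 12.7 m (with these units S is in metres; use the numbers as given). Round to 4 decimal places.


S = K * W^2 * F / d
W^2 = 19.4^2 = 376.36
S = 0.000301 * 376.36 * 250.4 / 12.7
Numerator = 0.000301 * 376.36 * 250.4 = 28.366404
S = 28.366404 / 12.7 = 2.2336 m

2.2336


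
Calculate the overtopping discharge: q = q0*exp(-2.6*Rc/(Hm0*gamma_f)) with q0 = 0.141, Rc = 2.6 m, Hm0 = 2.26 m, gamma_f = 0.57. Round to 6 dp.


q = q0 * exp(-2.6 * Rc / (Hm0 * gamma_f))
Exponent = -2.6 * 2.6 / (2.26 * 0.57)
= -2.6 * 2.6 / 1.2882
= -5.247632
exp(-5.247632) = 0.005260
q = 0.141 * 0.005260
q = 0.000742 m^3/s/m

0.000742


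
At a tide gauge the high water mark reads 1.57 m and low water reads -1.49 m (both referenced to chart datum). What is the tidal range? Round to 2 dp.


Tidal range = High water - Low water
Tidal range = 1.57 - (-1.49)
Tidal range = 3.06 m

3.06


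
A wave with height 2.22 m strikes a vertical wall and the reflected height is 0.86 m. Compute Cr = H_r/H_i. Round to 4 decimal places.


Cr = H_r / H_i
Cr = 0.86 / 2.22
Cr = 0.3874

0.3874


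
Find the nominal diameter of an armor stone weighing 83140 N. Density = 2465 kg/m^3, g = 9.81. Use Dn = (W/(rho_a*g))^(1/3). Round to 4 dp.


V = W / (rho_a * g)
V = 83140 / (2465 * 9.81)
V = 83140 / 24181.65
V = 3.438144 m^3
Dn = V^(1/3) = 3.438144^(1/3)
Dn = 1.5093 m

1.5093


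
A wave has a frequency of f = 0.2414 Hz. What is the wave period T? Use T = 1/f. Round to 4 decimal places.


T = 1 / f
T = 1 / 0.2414
T = 4.1425 s

4.1425


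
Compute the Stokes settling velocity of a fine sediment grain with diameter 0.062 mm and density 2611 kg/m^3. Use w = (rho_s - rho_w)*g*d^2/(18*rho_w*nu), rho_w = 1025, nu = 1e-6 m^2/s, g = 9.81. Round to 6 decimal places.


w = (rho_s - rho_w) * g * d^2 / (18 * rho_w * nu)
d = 0.062 mm = 0.000062 m
rho_s - rho_w = 2611 - 1025 = 1586
Numerator = 1586 * 9.81 * (0.000062)^2 = 0.000059807489
Denominator = 18 * 1025 * 1e-6 = 0.018450
w = 0.003242 m/s

0.003242


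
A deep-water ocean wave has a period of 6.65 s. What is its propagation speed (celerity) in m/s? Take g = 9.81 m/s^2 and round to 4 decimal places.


We use the deep-water celerity formula:
C = g * T / (2 * pi)
C = 9.81 * 6.65 / (2 * 3.14159...)
C = 65.236500 / 6.283185
C = 10.3827 m/s

10.3827


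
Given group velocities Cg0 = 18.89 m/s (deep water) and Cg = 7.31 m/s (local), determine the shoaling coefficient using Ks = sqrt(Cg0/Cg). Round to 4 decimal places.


Ks = sqrt(Cg0 / Cg)
Ks = sqrt(18.89 / 7.31)
Ks = sqrt(2.5841)
Ks = 1.6075

1.6075


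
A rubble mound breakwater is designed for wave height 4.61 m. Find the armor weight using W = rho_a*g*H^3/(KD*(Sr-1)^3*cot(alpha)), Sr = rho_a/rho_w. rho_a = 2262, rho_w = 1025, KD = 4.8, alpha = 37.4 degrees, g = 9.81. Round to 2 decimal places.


Sr = rho_a / rho_w = 2262 / 1025 = 2.206829
(Sr - 1) = 1.206829
(Sr - 1)^3 = 1.757671
cot(37.4) = 1 / tan(37.4) = 1 / 0.764558 = 1.307946
Numerator = 2262 * 9.81 * 4.61^3 = 2174024.2503
Denominator = 4.8 * 1.757671 * 1.307946 = 11.034901
W = 2174024.2503 / 11.034901
W = 197013.47 N

197013.47


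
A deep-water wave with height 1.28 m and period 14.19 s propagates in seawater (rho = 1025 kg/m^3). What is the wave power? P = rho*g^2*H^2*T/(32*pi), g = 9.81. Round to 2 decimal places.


P = rho * g^2 * H^2 * T / (32 * pi)
P = 1025 * 9.81^2 * 1.28^2 * 14.19 / (32 * pi)
P = 1025 * 96.2361 * 1.6384 * 14.19 / 100.53096
P = 22812.05 W/m

22812.05


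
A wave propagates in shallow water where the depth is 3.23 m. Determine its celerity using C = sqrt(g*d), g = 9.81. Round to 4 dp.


Using the shallow-water approximation:
C = sqrt(g * d) = sqrt(9.81 * 3.23)
C = sqrt(31.6863)
C = 5.6291 m/s

5.6291


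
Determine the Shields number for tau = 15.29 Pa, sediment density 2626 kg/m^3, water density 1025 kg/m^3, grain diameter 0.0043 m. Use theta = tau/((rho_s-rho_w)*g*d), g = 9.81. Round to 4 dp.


theta = tau / ((rho_s - rho_w) * g * d)
rho_s - rho_w = 2626 - 1025 = 1601
Denominator = 1601 * 9.81 * 0.0043 = 67.534983
theta = 15.29 / 67.534983
theta = 0.2264

0.2264


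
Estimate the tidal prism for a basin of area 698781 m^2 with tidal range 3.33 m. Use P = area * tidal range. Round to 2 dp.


Tidal prism = Area * Tidal range
P = 698781 * 3.33
P = 2326940.73 m^3

2326940.73


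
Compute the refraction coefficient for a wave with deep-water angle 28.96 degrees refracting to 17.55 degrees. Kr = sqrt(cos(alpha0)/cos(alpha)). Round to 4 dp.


Kr = sqrt(cos(alpha0) / cos(alpha))
cos(28.96) = 0.874958
cos(17.55) = 0.953454
Kr = sqrt(0.874958 / 0.953454)
Kr = sqrt(0.917672)
Kr = 0.9580

0.9580


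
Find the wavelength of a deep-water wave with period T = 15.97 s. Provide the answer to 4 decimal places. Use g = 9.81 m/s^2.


L0 = g * T^2 / (2 * pi)
L0 = 9.81 * 15.97^2 / (2 * pi)
L0 = 9.81 * 255.0409 / 6.28319
L0 = 2501.9512 / 6.28319
L0 = 398.1979 m

398.1979


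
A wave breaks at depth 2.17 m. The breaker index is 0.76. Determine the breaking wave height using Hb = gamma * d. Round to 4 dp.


Hb = gamma * d
Hb = 0.76 * 2.17
Hb = 1.6492 m

1.6492


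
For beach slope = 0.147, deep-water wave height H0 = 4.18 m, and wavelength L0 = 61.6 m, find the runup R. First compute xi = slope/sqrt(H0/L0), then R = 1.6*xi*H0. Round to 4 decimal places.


xi = slope / sqrt(H0/L0)
H0/L0 = 4.18/61.6 = 0.067857
sqrt(0.067857) = 0.260494
xi = 0.147 / 0.260494 = 0.564312
R = 1.6 * xi * H0 = 1.6 * 0.564312 * 4.18
R = 3.7741 m

3.7741


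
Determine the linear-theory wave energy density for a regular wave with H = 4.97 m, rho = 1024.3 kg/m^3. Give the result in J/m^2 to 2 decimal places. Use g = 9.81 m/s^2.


E = (1/8) * rho * g * H^2
E = (1/8) * 1024.3 * 9.81 * 4.97^2
E = 0.125 * 1024.3 * 9.81 * 24.7009
E = 31025.51 J/m^2

31025.51


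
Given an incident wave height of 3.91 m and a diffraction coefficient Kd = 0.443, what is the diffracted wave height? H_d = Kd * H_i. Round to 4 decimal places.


H_d = Kd * H_i
H_d = 0.443 * 3.91
H_d = 1.7321 m

1.7321


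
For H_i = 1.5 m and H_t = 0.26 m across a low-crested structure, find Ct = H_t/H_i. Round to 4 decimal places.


Ct = H_t / H_i
Ct = 0.26 / 1.5
Ct = 0.1733

0.1733


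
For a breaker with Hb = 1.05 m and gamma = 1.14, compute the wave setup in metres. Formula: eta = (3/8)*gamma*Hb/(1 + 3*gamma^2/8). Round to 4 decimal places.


eta = (3/8) * gamma * Hb / (1 + 3*gamma^2/8)
Numerator = (3/8) * 1.14 * 1.05 = 0.448875
Denominator = 1 + 3*1.14^2/8 = 1 + 0.487350 = 1.487350
eta = 0.448875 / 1.487350
eta = 0.3018 m

0.3018


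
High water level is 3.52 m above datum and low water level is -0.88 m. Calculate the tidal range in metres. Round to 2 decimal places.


Tidal range = High water - Low water
Tidal range = 3.52 - (-0.88)
Tidal range = 4.40 m

4.40


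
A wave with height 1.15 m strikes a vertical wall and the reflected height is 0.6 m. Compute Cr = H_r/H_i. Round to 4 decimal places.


Cr = H_r / H_i
Cr = 0.6 / 1.15
Cr = 0.5217

0.5217


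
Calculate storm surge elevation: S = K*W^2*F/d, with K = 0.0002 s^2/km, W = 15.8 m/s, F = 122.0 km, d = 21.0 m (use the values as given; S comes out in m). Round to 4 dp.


S = K * W^2 * F / d
W^2 = 15.8^2 = 249.64
S = 0.0002 * 249.64 * 122.0 / 21.0
Numerator = 0.0002 * 249.64 * 122.0 = 6.091216
S = 6.091216 / 21.0 = 0.2901 m

0.2901


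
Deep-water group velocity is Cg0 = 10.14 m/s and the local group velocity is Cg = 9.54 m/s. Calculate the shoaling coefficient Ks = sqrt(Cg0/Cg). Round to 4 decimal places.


Ks = sqrt(Cg0 / Cg)
Ks = sqrt(10.14 / 9.54)
Ks = sqrt(1.0629)
Ks = 1.0310

1.0310


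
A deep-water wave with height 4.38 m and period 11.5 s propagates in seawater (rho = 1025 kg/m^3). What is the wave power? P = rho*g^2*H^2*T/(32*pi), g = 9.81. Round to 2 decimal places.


P = rho * g^2 * H^2 * T / (32 * pi)
P = 1025 * 9.81^2 * 4.38^2 * 11.5 / (32 * pi)
P = 1025 * 96.2361 * 19.1844 * 11.5 / 100.53096
P = 216475.17 W/m

216475.17


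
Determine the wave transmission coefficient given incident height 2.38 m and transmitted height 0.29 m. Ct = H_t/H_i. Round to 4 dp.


Ct = H_t / H_i
Ct = 0.29 / 2.38
Ct = 0.1218

0.1218


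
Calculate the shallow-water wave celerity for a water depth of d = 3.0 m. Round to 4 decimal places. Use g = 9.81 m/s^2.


Using the shallow-water approximation:
C = sqrt(g * d) = sqrt(9.81 * 3.0)
C = sqrt(29.4300)
C = 5.4249 m/s

5.4249


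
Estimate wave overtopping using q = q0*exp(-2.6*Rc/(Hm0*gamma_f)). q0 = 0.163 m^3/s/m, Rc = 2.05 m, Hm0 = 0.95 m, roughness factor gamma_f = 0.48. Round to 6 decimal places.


q = q0 * exp(-2.6 * Rc / (Hm0 * gamma_f))
Exponent = -2.6 * 2.05 / (0.95 * 0.48)
= -2.6 * 2.05 / 0.4560
= -11.688596
exp(-11.688596) = 0.000008
q = 0.163 * 0.000008
q = 0.000001 m^3/s/m

0.000001


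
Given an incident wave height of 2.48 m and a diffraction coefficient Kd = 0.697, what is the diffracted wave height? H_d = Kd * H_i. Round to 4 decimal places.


H_d = Kd * H_i
H_d = 0.697 * 2.48
H_d = 1.7286 m

1.7286


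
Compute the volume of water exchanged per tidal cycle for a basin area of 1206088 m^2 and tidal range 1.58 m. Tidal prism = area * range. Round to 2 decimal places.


Tidal prism = Area * Tidal range
P = 1206088 * 1.58
P = 1905619.04 m^3

1905619.04


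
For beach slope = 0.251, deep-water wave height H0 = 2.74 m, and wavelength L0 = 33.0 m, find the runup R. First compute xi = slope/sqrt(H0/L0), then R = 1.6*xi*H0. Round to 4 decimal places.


xi = slope / sqrt(H0/L0)
H0/L0 = 2.74/33.0 = 0.083030
sqrt(0.083030) = 0.288150
xi = 0.251 / 0.288150 = 0.871075
R = 1.6 * xi * H0 = 1.6 * 0.871075 * 2.74
R = 3.8188 m

3.8188


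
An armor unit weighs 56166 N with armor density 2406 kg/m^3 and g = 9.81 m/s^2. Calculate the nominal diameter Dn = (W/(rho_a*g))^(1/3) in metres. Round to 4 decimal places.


V = W / (rho_a * g)
V = 56166 / (2406 * 9.81)
V = 56166 / 23602.86
V = 2.379627 m^3
Dn = V^(1/3) = 2.379627^(1/3)
Dn = 1.3351 m

1.3351


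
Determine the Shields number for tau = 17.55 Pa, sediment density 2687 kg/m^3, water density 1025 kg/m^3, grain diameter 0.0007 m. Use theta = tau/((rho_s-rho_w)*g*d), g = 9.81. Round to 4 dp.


theta = tau / ((rho_s - rho_w) * g * d)
rho_s - rho_w = 2687 - 1025 = 1662
Denominator = 1662 * 9.81 * 0.0007 = 11.412954
theta = 17.55 / 11.412954
theta = 1.5377

1.5377


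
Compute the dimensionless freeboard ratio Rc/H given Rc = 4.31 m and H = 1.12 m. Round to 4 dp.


Relative freeboard = Rc / H
= 4.31 / 1.12
= 3.8482

3.8482


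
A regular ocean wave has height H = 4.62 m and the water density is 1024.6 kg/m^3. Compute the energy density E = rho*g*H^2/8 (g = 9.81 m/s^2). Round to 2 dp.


E = (1/8) * rho * g * H^2
E = (1/8) * 1024.6 * 9.81 * 4.62^2
E = 0.125 * 1024.6 * 9.81 * 21.3444
E = 26817.44 J/m^2

26817.44


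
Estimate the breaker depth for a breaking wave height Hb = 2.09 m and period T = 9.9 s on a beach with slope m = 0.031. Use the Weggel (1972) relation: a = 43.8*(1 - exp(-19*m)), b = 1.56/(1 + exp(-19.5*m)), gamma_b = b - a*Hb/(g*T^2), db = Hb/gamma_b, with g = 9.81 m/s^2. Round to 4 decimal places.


a = 43.8 * (1 - exp(-19 * m))
exp(-19 * 0.031) = exp(-0.5890) = 0.554882
a = 43.8 * (1 - 0.554882) = 19.496173
b = 1.56 / (1 + exp(-19.5 * m))
exp(-19.5 * 0.031) = exp(-0.6045) = 0.546348
b = 1.56 / (1 + 0.546348) = 1.008829
Hb / (g * T^2) = 2.09 / (9.81 * 9.9^2) = 2.09 / 961.4781 = 0.00217374
gamma_b = b - a * Hb/(g*T^2) = 1.008829 - 19.496173 * 0.00217374 = 0.966449
db = Hb / gamma_b = 2.09 / 0.966449
db = 2.1626 m

2.1626


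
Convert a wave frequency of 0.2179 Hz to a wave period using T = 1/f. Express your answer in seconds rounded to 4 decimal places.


T = 1 / f
T = 1 / 0.2179
T = 4.5893 s

4.5893


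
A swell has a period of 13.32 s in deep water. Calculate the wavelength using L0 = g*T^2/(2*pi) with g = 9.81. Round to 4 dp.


L0 = g * T^2 / (2 * pi)
L0 = 9.81 * 13.32^2 / (2 * pi)
L0 = 9.81 * 177.4224 / 6.28319
L0 = 1740.5137 / 6.28319
L0 = 277.0114 m

277.0114


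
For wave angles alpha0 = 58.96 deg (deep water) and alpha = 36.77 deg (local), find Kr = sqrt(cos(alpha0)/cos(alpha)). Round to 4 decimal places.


Kr = sqrt(cos(alpha0) / cos(alpha))
cos(58.96) = 0.515636
cos(36.77) = 0.801045
Kr = sqrt(0.515636 / 0.801045)
Kr = sqrt(0.643705)
Kr = 0.8023

0.8023


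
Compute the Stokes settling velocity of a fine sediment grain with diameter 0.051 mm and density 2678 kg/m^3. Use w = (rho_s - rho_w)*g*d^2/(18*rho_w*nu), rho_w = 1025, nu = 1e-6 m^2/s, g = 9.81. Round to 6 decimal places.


w = (rho_s - rho_w) * g * d^2 / (18 * rho_w * nu)
d = 0.051 mm = 0.000051 m
rho_s - rho_w = 2678 - 1025 = 1653
Numerator = 1653 * 9.81 * (0.000051)^2 = 0.000042177634
Denominator = 18 * 1025 * 1e-6 = 0.018450
w = 0.002286 m/s

0.002286


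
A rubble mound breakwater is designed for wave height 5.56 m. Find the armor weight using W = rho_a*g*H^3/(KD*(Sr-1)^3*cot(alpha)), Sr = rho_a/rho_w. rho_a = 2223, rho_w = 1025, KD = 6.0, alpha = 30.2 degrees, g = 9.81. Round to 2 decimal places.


Sr = rho_a / rho_w = 2223 / 1025 = 2.168780
(Sr - 1) = 1.168780
(Sr - 1)^3 = 1.596610
cot(30.2) = 1 / tan(30.2) = 1 / 0.582014 = 1.718172
Numerator = 2223 * 9.81 * 5.56^3 = 3748287.0703
Denominator = 6.0 * 1.596610 * 1.718172 = 16.459504
W = 3748287.0703 / 16.459504
W = 227727.82 N

227727.82


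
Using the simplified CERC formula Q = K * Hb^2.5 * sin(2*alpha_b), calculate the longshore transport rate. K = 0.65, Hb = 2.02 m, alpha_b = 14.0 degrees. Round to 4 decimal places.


Q = K * Hb^2.5 * sin(2 * alpha_b)
Hb^2.5 = 2.02^2.5 = 5.799338
sin(2 * 14.0) = sin(28.0) = 0.469472
Q = 0.65 * 5.799338 * 0.469472
Q = 1.7697 m^3/s

1.7697


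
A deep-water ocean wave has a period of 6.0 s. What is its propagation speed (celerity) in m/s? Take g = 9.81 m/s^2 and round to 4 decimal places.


We use the deep-water celerity formula:
C = g * T / (2 * pi)
C = 9.81 * 6.0 / (2 * 3.14159...)
C = 58.860000 / 6.283185
C = 9.3679 m/s

9.3679


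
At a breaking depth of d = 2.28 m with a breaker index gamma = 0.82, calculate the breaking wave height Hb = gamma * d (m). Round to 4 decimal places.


Hb = gamma * d
Hb = 0.82 * 2.28
Hb = 1.8696 m

1.8696


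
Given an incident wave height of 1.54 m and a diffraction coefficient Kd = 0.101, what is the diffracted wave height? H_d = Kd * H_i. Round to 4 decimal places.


H_d = Kd * H_i
H_d = 0.101 * 1.54
H_d = 0.1555 m

0.1555


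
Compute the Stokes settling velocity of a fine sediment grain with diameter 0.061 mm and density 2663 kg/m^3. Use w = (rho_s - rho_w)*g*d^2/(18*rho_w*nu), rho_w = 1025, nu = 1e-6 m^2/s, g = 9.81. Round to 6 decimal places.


w = (rho_s - rho_w) * g * d^2 / (18 * rho_w * nu)
d = 0.061 mm = 0.000061 m
rho_s - rho_w = 2663 - 1025 = 1638
Numerator = 1638 * 9.81 * (0.000061)^2 = 0.000059791930
Denominator = 18 * 1025 * 1e-6 = 0.018450
w = 0.003241 m/s

0.003241


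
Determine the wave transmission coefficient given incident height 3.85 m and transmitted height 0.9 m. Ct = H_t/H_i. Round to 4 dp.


Ct = H_t / H_i
Ct = 0.9 / 3.85
Ct = 0.2338

0.2338


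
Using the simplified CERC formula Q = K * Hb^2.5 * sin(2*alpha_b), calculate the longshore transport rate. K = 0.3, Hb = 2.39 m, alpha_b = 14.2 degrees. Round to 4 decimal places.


Q = K * Hb^2.5 * sin(2 * alpha_b)
Hb^2.5 = 2.39^2.5 = 8.830692
sin(2 * 14.2) = sin(28.4) = 0.475624
Q = 0.3 * 8.830692 * 0.475624
Q = 1.2600 m^3/s

1.2600


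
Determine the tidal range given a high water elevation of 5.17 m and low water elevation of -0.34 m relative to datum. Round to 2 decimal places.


Tidal range = High water - Low water
Tidal range = 5.17 - (-0.34)
Tidal range = 5.51 m

5.51


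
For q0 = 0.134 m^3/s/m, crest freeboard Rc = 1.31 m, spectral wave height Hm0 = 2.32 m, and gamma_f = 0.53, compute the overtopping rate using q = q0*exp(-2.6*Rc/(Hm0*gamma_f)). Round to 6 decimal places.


q = q0 * exp(-2.6 * Rc / (Hm0 * gamma_f))
Exponent = -2.6 * 1.31 / (2.32 * 0.53)
= -2.6 * 1.31 / 1.2296
= -2.770007
exp(-2.770007) = 0.062662
q = 0.134 * 0.062662
q = 0.008397 m^3/s/m

0.008397


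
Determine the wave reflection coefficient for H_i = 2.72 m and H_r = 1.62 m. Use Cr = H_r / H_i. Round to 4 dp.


Cr = H_r / H_i
Cr = 1.62 / 2.72
Cr = 0.5956

0.5956


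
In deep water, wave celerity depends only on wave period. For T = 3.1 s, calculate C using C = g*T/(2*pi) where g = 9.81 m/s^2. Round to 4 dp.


We use the deep-water celerity formula:
C = g * T / (2 * pi)
C = 9.81 * 3.1 / (2 * 3.14159...)
C = 30.411000 / 6.283185
C = 4.8401 m/s

4.8401


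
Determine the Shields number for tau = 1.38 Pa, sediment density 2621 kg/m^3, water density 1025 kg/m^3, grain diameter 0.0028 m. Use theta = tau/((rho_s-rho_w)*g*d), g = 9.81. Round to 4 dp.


theta = tau / ((rho_s - rho_w) * g * d)
rho_s - rho_w = 2621 - 1025 = 1596
Denominator = 1596 * 9.81 * 0.0028 = 43.838928
theta = 1.38 / 43.838928
theta = 0.0315

0.0315


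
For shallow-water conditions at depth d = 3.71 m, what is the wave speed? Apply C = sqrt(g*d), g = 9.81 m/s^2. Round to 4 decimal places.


Using the shallow-water approximation:
C = sqrt(g * d) = sqrt(9.81 * 3.71)
C = sqrt(36.3951)
C = 6.0328 m/s

6.0328


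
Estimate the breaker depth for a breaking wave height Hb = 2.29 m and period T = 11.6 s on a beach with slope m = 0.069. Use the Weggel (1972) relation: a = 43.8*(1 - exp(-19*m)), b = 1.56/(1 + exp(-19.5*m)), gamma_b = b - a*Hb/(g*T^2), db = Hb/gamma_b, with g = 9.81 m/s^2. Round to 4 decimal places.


a = 43.8 * (1 - exp(-19 * m))
exp(-19 * 0.069) = exp(-1.3110) = 0.269550
a = 43.8 * (1 - 0.269550) = 31.993694
b = 1.56 / (1 + exp(-19.5 * m))
exp(-19.5 * 0.069) = exp(-1.3455) = 0.260409
b = 1.56 / (1 + 0.260409) = 1.237693
Hb / (g * T^2) = 2.29 / (9.81 * 11.6^2) = 2.29 / 1320.0336 = 0.00173480
gamma_b = b - a * Hb/(g*T^2) = 1.237693 - 31.993694 * 0.00173480 = 1.182190
db = Hb / gamma_b = 2.29 / 1.182190
db = 1.9371 m

1.9371


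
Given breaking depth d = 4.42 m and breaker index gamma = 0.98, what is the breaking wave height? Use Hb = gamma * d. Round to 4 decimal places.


Hb = gamma * d
Hb = 0.98 * 4.42
Hb = 4.3316 m

4.3316


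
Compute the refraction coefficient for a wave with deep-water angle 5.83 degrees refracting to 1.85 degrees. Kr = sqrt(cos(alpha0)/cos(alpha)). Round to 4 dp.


Kr = sqrt(cos(alpha0) / cos(alpha))
cos(5.83) = 0.994828
cos(1.85) = 0.999479
Kr = sqrt(0.994828 / 0.999479)
Kr = sqrt(0.995346)
Kr = 0.9977

0.9977


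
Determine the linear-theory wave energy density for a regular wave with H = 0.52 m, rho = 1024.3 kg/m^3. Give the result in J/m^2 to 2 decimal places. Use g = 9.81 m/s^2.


E = (1/8) * rho * g * H^2
E = (1/8) * 1024.3 * 9.81 * 0.52^2
E = 0.125 * 1024.3 * 9.81 * 0.2704
E = 339.64 J/m^2

339.64


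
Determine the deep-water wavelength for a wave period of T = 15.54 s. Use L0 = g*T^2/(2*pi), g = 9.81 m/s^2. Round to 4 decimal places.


L0 = g * T^2 / (2 * pi)
L0 = 9.81 * 15.54^2 / (2 * pi)
L0 = 9.81 * 241.4916 / 6.28319
L0 = 2369.0326 / 6.28319
L0 = 377.0432 m

377.0432


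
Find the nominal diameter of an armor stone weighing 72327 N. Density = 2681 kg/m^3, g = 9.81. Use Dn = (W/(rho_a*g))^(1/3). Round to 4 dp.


V = W / (rho_a * g)
V = 72327 / (2681 * 9.81)
V = 72327 / 26300.61
V = 2.750012 m^3
Dn = V^(1/3) = 2.750012^(1/3)
Dn = 1.4010 m

1.4010


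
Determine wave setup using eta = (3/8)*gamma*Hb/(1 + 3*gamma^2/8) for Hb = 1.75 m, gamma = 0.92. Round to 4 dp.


eta = (3/8) * gamma * Hb / (1 + 3*gamma^2/8)
Numerator = (3/8) * 0.92 * 1.75 = 0.603750
Denominator = 1 + 3*0.92^2/8 = 1 + 0.317400 = 1.317400
eta = 0.603750 / 1.317400
eta = 0.4583 m

0.4583


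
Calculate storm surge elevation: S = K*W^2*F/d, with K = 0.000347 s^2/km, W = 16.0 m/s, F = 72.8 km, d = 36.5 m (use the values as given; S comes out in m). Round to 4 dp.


S = K * W^2 * F / d
W^2 = 16.0^2 = 256.00
S = 0.000347 * 256.00 * 72.8 / 36.5
Numerator = 0.000347 * 256.00 * 72.8 = 6.466970
S = 6.466970 / 36.5 = 0.1772 m

0.1772


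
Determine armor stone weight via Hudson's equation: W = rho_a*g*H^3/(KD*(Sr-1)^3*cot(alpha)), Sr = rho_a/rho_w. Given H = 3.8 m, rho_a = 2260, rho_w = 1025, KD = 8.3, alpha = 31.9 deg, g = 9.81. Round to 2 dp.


Sr = rho_a / rho_w = 2260 / 1025 = 2.204878
(Sr - 1) = 1.204878
(Sr - 1)^3 = 1.749159
cot(31.9) = 1 / tan(31.9) = 1 / 0.622445 = 1.606567
Numerator = 2260 * 9.81 * 3.8^3 = 1216545.1632
Denominator = 8.3 * 1.749159 * 1.606567 = 23.324173
W = 1216545.1632 / 23.324173
W = 52158.13 N

52158.13


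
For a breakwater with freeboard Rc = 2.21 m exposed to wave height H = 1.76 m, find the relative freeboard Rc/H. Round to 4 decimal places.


Relative freeboard = Rc / H
= 2.21 / 1.76
= 1.2557

1.2557


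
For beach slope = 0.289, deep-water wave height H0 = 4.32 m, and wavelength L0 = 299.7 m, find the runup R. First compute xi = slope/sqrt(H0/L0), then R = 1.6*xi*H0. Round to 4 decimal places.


xi = slope / sqrt(H0/L0)
H0/L0 = 4.32/299.7 = 0.014414
sqrt(0.014414) = 0.120060
xi = 0.289 / 0.120060 = 2.407129
R = 1.6 * xi * H0 = 1.6 * 2.407129 * 4.32
R = 16.6381 m

16.6381
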